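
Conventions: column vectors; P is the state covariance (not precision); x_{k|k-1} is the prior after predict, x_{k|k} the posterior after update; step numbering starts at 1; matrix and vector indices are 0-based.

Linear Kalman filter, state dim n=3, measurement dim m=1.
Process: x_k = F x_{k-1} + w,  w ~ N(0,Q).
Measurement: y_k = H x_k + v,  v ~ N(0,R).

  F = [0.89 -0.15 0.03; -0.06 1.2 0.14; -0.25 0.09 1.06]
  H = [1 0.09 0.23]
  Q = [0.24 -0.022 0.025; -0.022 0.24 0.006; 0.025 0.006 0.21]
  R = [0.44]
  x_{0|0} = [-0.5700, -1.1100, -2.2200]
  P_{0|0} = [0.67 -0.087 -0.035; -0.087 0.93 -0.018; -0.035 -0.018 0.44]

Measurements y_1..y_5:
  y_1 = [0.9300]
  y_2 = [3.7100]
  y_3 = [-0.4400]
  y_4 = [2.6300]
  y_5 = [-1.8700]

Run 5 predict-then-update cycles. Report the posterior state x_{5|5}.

step 1: x^-=[-0.4074, -1.6086, -2.3106]  P^-=[0.8136 -0.3216 -0.1628; -0.3216 1.5973 0.1887; -0.1628 0.1887 0.7728]  S=[1.1824]  K=[0.6319; -0.1137; 0.0270]  nu=[2.0136]  x^+=[0.8650, -1.8376, -2.2562]  P^+=[0.3414 -0.2366 -0.1830; -0.2366 1.5820 0.1923; -0.1830 0.1923 0.7720]
step 2: x^-=[0.9778, -2.5728, -2.7732]  P^-=[0.5984 -0.5962 -0.2769; -0.5962 2.6362 0.6339; -0.2769 0.6339 1.2559]  S=[0.9177]  K=[0.5242; -0.2322; 0.0752]  nu=[3.6016]  x^+=[2.8657, -3.4093, -2.5025]  P^+=[0.3462 -0.4845 -0.3131; -0.4845 2.5867 0.6499; -0.3131 0.6499 1.2507]
step 3: x^-=[2.9868, -4.6135, -3.6759]  P^-=[0.6804 -1.0513 -0.4988; -1.0513 4.2840 1.4899; -0.4988 1.4899 1.9696]  S=[0.9023]  K=[0.5221; -0.3581; 0.0979]  nu=[-2.1661]  x^+=[1.8559, -3.8378, -3.8880]  P^+=[0.4345 -0.8827 -0.5449; -0.8827 4.1684 1.5215; -0.5449 1.5215 1.9609]
step 4: x^-=[2.1108, -5.2611, -4.9307]  P^-=[0.8726 -1.7820 -0.9171; -1.7820 6.9299 3.0315; -0.9171 3.0315 3.0930]  S=[0.9152]  K=[0.5477; -0.5038; 0.0733]  nu=[2.1267]  x^+=[3.2756, -6.3324, -4.7748]  P^+=[0.5980 -1.5295 -0.9539; -1.5295 6.6977 3.0653; -0.9539 3.0653 3.0881]
step 5: x^-=[3.7219, -8.4639, -6.4501]  P^-=[1.1970 -2.9649 -1.6520; -2.9649 11.2135 5.6954; -1.6520 5.6954 4.9307]  S=[0.9309]  K=[0.5911; -0.6937; -0.0057]  nu=[-3.3467]  x^+=[1.7438, -6.1423, -6.4309]  P^+=[0.8718 -2.5832 -1.6488; -2.5832 10.7655 5.6917; -1.6488 5.6917 4.9306]

x_post = [1.7438, -6.1423, -6.4309]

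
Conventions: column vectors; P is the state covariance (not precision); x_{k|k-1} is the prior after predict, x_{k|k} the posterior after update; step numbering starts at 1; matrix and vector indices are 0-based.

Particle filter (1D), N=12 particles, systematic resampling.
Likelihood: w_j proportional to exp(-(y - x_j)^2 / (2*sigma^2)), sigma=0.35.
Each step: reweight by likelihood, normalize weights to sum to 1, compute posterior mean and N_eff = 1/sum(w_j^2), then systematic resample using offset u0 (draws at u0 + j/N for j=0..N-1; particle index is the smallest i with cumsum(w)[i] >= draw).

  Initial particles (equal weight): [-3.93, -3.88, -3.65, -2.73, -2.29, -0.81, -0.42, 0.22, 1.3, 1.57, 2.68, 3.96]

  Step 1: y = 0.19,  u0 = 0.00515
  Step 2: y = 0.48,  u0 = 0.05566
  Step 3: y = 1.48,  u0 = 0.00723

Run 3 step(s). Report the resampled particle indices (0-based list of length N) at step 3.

step 1: w=[0.0000, 0.0000, 0.0000, 0.0000, 0.0000, 0.0136, 0.1767, 0.8040, 0.0053, 0.0003, 0.0000, 0.0000]  mean=0.0990  Neff=1.4751  idx=[5, 6, 6, 7, 7, 7, 7, 7, 7, 7, 7, 7]
step 2: w=[0.0002, 0.0053, 0.0053, 0.1099, 0.1099, 0.1099, 0.1099, 0.1099, 0.1099, 0.1099, 0.1099, 0.1099]  mean=0.2130  Neff=9.1925  idx=[3, 4, 4, 5, 6, 7, 7, 8, 9, 10, 10, 11]
step 3: w=[0.0833, 0.0833, 0.0833, 0.0833, 0.0833, 0.0833, 0.0833, 0.0833, 0.0833, 0.0833, 0.0833, 0.0833]  mean=0.2200  Neff=12.0000  idx=[0, 1, 2, 3, 4, 5, 6, 7, 8, 9, 10, 11]

resampled_idx = [0, 1, 2, 3, 4, 5, 6, 7, 8, 9, 10, 11]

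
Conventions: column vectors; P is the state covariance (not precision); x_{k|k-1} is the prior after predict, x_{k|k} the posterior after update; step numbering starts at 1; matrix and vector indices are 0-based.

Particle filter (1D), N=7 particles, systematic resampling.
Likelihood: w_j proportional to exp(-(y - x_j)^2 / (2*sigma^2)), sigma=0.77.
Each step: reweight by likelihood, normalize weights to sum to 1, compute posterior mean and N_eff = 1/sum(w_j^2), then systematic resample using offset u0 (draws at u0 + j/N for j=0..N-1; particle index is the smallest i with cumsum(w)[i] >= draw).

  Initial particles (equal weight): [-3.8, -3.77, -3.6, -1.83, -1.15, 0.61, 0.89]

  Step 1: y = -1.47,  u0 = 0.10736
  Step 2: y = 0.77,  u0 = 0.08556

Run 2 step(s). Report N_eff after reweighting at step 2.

step 1: w=[0.0054, 0.0061, 0.0115, 0.4737, 0.4847, 0.0138, 0.0048]  mean=-1.4967  Neff=2.1753  idx=[3, 3, 3, 4, 4, 4, 4]
step 2: w=[0.0177, 0.0177, 0.0177, 0.2367, 0.2367, 0.2367, 0.2367]  mean=-1.1862  Neff=4.4432  idx=[3, 3, 4, 4, 5, 6, 6]

N_eff = 4.4432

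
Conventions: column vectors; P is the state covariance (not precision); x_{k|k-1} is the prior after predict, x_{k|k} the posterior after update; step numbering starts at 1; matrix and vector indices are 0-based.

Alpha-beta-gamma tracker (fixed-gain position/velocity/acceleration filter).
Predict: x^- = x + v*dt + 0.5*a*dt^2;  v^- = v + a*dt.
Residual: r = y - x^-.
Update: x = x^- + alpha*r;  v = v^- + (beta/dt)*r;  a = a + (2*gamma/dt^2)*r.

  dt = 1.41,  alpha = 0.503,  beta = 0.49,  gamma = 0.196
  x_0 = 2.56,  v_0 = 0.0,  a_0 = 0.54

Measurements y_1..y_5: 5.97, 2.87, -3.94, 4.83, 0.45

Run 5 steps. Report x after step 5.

x_post = -1.5533

step 1: x_pred=3.0968  r=2.8732  x^+=4.5420  v^+=1.7599  a^+=1.1065
step 2: x_pred=8.1234  r=-5.2534  x^+=5.4809  v^+=1.4944  a^+=0.0707
step 3: x_pred=7.6584  r=-11.5984  x^+=1.8244  v^+=-2.4365  a^+=-2.2162
step 4: x_pred=-3.8141  r=8.6441  x^+=0.5339  v^+=-2.5574  a^+=-0.5118
step 5: x_pred=-3.5808  r=4.0308  x^+=-1.5533  v^+=-1.8783  a^+=0.2830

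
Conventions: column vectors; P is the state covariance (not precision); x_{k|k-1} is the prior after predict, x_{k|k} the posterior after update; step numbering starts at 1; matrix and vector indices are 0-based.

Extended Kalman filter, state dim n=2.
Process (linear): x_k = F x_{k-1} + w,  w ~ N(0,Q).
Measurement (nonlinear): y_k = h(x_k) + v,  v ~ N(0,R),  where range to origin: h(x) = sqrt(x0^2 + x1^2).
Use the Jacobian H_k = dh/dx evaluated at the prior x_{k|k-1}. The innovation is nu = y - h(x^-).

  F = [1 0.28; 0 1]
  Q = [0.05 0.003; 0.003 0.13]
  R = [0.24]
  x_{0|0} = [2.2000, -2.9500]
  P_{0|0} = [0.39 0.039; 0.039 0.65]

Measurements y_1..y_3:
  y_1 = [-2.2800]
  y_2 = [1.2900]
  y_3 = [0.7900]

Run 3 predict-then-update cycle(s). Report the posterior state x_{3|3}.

step 1: x^-=[1.3740, -2.9500]  P^-=[0.5128 0.2240; 0.2240 0.7800]  H_jac=[0.4222 -0.9065]  S=[0.8009]  K=[0.0168; -0.7648]  nu=[-5.5343]  x^+=[1.2810, 1.2824]  P^+=[0.5126 0.2343; 0.2343 0.3116]
step 2: x^-=[1.6401, 1.2824]  P^-=[0.7182 0.3245; 0.3245 0.4416]  H_jac=[0.7878 0.6160]  S=[1.1682]  K=[0.6554; 0.4517]  nu=[-0.7919]  x^+=[1.1210, 0.9247]  P^+=[0.2163 -0.0213; -0.0213 0.2033]
step 3: x^-=[1.3800, 0.9247]  P^-=[0.2703 0.0386; 0.0386 0.3333]  H_jac=[0.8307 0.5567]  S=[0.5655]  K=[0.4351; 0.3847]  nu=[-0.8711]  x^+=[1.0009, 0.5895]  P^+=[0.1633 -0.0561; -0.0561 0.2496]

x_post = [1.0009, 0.5895]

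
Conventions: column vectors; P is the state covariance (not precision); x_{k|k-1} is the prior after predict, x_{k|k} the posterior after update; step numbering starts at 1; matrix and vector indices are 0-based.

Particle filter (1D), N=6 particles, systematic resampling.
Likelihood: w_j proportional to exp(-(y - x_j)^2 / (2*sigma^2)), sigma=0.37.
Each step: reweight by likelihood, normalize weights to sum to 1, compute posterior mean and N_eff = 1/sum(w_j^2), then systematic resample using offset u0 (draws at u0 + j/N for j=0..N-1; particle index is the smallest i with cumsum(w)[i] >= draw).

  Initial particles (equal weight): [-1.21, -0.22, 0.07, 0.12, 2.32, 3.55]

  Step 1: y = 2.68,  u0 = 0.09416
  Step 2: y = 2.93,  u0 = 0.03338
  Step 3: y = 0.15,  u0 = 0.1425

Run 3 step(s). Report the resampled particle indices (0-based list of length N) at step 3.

step 1: w=[0.0000, 0.0000, 0.0000, 0.0000, 0.9081, 0.0919]  mean=2.4330  Neff=1.2003  idx=[4, 4, 4, 4, 4, 5]
step 2: w=[0.1679, 0.1679, 0.1679, 0.1679, 0.1679, 0.1605]  mean=2.5174  Neff=5.9984  idx=[0, 1, 2, 3, 4, 5]
step 3: w=[0.2000, 0.2000, 0.2000, 0.2000, 0.2000, 0.0000]  mean=2.3200  Neff=5.0000  idx=[0, 1, 2, 3, 4, 4]

resampled_idx = [0, 1, 2, 3, 4, 4]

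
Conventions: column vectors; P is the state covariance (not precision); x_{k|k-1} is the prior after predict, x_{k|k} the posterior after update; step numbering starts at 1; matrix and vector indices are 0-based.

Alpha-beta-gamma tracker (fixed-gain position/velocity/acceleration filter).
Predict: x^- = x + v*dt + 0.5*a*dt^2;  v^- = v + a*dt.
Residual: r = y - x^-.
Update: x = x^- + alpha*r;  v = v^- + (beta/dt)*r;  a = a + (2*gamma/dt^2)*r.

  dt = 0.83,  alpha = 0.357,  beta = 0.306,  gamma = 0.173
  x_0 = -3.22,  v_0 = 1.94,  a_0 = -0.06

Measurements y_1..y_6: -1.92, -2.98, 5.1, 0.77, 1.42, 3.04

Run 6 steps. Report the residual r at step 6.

resid = -1.2977

step 1: x_pred=-1.6305  r=-0.2895  x^+=-1.7338  v^+=1.7835  a^+=-0.2054
step 2: x_pred=-0.3243  r=-2.6557  x^+=-1.2724  v^+=0.6339  a^+=-1.5392
step 3: x_pred=-1.2765  r=6.3765  x^+=0.9999  v^+=1.7072  a^+=1.6633
step 4: x_pred=2.9898  r=-2.2198  x^+=2.1973  v^+=2.2693  a^+=0.5484
step 5: x_pred=4.2698  r=-2.8498  x^+=3.2524  v^+=1.6739  a^+=-0.8829
step 6: x_pred=4.3377  r=-1.2977  x^+=3.8744  v^+=0.4627  a^+=-1.5346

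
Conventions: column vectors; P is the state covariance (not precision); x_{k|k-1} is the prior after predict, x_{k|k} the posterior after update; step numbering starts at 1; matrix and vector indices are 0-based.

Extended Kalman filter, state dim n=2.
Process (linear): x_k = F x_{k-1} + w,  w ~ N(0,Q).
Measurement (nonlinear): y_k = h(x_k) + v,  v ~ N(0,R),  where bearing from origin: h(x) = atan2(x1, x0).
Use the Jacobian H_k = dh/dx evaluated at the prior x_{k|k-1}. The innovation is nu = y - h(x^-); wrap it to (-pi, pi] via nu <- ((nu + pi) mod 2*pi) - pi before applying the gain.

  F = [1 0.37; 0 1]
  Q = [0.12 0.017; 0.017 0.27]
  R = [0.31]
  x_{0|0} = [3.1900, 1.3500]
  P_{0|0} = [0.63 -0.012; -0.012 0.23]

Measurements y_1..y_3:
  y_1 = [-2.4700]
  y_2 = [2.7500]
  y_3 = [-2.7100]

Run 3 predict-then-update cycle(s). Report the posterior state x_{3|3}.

x_post = [5.0831, 0.4876]

step 1: x^-=[3.6895, 1.3500]  P^-=[0.7726 0.0901; 0.0901 0.5000]  H_jac=[-0.0875 0.2390]  S=[0.3407]  K=[-0.1351; 0.3277]  nu=[-2.8208]  x^+=[4.0707, 0.4257]  P^+=[0.7664 0.1052; 0.1052 0.4634]
step 2: x^-=[4.2282, 0.4257]  P^-=[1.0277 0.2937; 0.2937 0.7334]  H_jac=[-0.0236 0.2341]  S=[0.3475]  K=[0.1281; 0.4742]  nu=[2.6496]  x^+=[4.5676, 1.6822]  P^+=[1.0220 0.2725; 0.2725 0.6553]
step 3: x^-=[5.1901, 1.6822]  P^-=[1.4333 0.5320; 0.5320 0.9253]  H_jac=[-0.0565 0.1744]  S=[0.3322]  K=[0.0354; 0.3951]  nu=[-3.0234]  x^+=[5.0831, 0.4876]  P^+=[1.4329 0.5273; 0.5273 0.8734]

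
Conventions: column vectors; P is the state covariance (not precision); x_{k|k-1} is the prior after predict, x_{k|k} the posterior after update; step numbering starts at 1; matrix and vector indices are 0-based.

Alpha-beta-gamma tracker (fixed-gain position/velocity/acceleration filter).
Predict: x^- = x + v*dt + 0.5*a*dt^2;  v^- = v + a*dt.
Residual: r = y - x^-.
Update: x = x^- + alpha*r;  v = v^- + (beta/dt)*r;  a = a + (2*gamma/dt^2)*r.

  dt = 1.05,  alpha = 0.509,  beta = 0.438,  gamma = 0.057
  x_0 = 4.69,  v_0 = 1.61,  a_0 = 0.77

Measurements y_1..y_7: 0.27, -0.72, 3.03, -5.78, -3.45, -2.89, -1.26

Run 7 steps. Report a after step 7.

a_post = 0.6995

step 1: x_pred=6.8050  r=-6.5350  x^+=3.4787  v^+=-0.3075  a^+=0.0943
step 2: x_pred=3.2077  r=-3.9277  x^+=1.2085  v^+=-1.8470  a^+=-0.3119
step 3: x_pred=-0.9027  r=3.9327  x^+=1.0990  v^+=-0.5339  a^+=0.0948
step 4: x_pred=0.5907  r=-6.3707  x^+=-2.6520  v^+=-3.0919  a^+=-0.5640
step 5: x_pred=-6.2093  r=2.7593  x^+=-4.8048  v^+=-2.5330  a^+=-0.2786
step 6: x_pred=-7.6181  r=4.7281  x^+=-5.2115  v^+=-0.8533  a^+=0.2103
step 7: x_pred=-5.9915  r=4.7315  x^+=-3.5832  v^+=1.3412  a^+=0.6995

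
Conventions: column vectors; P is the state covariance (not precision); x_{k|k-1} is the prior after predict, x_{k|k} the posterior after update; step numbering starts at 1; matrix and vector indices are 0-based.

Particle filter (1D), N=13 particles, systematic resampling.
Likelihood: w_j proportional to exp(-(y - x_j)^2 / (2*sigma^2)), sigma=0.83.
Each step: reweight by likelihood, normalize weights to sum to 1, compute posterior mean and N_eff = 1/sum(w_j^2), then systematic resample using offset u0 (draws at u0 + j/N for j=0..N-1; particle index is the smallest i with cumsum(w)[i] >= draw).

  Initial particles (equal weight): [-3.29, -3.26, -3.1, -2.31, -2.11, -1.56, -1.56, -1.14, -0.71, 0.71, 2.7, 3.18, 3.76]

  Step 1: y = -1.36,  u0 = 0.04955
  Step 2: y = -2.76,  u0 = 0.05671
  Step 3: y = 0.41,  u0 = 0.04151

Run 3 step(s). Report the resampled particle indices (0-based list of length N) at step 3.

step 1: w=[0.0131, 0.0142, 0.0217, 0.1014, 0.1297, 0.1896, 0.1896, 0.1884, 0.1436, 0.0087, 0.0000, 0.0000, 0.0000]  mean=-1.5666  Neff=6.4084  idx=[3, 3, 4, 5, 5, 5, 6, 6, 7, 7, 7, 8, 8]
step 2: w=[0.1813, 0.1813, 0.1545, 0.0738, 0.0738, 0.0738, 0.0738, 0.0738, 0.0313, 0.0313, 0.0313, 0.0099, 0.0099]  mean=-1.8606  Neff=8.3327  idx=[0, 0, 1, 1, 2, 2, 3, 4, 5, 6, 7, 8, 10]
step 3: w=[0.0068, 0.0068, 0.0068, 0.0068, 0.0145, 0.0145, 0.0870, 0.0870, 0.0870, 0.0870, 0.0870, 0.2544, 0.2544]  mean=-1.3825  Neff=5.9548  idx=[4, 6, 7, 8, 9, 10, 11, 11, 11, 11, 12, 12, 12]

resampled_idx = [4, 6, 7, 8, 9, 10, 11, 11, 11, 11, 12, 12, 12]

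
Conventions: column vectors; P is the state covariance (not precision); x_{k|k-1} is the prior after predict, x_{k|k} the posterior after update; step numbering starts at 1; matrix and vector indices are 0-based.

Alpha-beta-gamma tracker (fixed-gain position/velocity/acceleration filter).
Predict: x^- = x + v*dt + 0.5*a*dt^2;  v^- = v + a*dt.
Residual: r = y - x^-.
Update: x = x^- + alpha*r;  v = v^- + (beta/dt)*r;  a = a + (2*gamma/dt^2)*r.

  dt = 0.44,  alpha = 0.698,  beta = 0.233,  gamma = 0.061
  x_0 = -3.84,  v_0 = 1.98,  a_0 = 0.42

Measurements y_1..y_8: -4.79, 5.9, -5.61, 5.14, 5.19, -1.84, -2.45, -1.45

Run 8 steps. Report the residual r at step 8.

resid = 1.6967

step 1: x_pred=-2.9281  r=-1.8619  x^+=-4.2277  v^+=1.1789  a^+=-0.7533
step 2: x_pred=-3.7819  r=9.6819  x^+=2.9761  v^+=5.9744  a^+=5.3479
step 3: x_pred=6.1225  r=-11.7325  x^+=-2.0668  v^+=2.1147  a^+=-2.0455
step 4: x_pred=-1.3343  r=6.4743  x^+=3.1847  v^+=4.6431  a^+=2.0344
step 5: x_pred=5.4246  r=-0.2346  x^+=5.2609  v^+=5.4140  a^+=1.8866
step 6: x_pred=7.8256  r=-9.6656  x^+=1.0790  v^+=1.1257  a^+=-4.2044
step 7: x_pred=1.1673  r=-3.6173  x^+=-1.3576  v^+=-2.6398  a^+=-6.4839
step 8: x_pred=-3.1467  r=1.6967  x^+=-1.9624  v^+=-4.5942  a^+=-5.4147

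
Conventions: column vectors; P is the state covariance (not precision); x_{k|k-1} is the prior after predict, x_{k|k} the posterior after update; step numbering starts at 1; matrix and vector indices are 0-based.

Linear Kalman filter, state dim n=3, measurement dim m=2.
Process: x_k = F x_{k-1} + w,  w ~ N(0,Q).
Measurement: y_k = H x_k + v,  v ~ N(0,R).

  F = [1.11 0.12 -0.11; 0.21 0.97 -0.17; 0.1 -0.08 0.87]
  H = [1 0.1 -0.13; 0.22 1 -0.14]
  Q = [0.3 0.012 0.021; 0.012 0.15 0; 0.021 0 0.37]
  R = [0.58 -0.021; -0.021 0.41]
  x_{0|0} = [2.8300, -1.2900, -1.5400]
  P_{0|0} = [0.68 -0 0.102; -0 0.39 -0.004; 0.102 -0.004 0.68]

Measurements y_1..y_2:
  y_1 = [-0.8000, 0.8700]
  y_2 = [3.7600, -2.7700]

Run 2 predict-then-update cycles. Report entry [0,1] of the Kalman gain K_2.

step 1: x^-=[3.1559, -0.3952, -0.9536]  P^-=[1.1269 0.2075 0.1246; 0.2075 0.5606 -0.1031; 0.1246 -0.1031 0.9123]  S=[1.7397 0.5055; 0.5055 1.1555]  K=[0.6189 0.1083; 0.0036 0.5356; 0.0557 -0.2004]  nu=[-4.0403, 0.4374]  x^+=[0.7027, -0.1754, -1.2665]  P^+=[0.3792 -0.0311 0.1493; -0.0311 0.2272 0.0059; 0.1493 0.0059 0.8718]
step 2: x^-=[0.8983, 0.1927, -1.0176]  P^-=[0.7361 0.0765 0.1231; 0.0765 0.3804 -0.1113; 0.1231 -0.1113 1.0607]  S=[1.3241 0.2717; 0.2717 0.9041]  K=[0.5323 0.0847; 0.0040 0.4554; 0.0354 -0.2681]  nu=[2.7102, -3.3028]  x^+=[2.0612, -1.3008, -0.0361]  P^+=[0.3300 -0.0271 0.1566; -0.0271 0.1919 -0.0052; 0.1566 -0.0052 0.9993]

K[0,1] = 0.0847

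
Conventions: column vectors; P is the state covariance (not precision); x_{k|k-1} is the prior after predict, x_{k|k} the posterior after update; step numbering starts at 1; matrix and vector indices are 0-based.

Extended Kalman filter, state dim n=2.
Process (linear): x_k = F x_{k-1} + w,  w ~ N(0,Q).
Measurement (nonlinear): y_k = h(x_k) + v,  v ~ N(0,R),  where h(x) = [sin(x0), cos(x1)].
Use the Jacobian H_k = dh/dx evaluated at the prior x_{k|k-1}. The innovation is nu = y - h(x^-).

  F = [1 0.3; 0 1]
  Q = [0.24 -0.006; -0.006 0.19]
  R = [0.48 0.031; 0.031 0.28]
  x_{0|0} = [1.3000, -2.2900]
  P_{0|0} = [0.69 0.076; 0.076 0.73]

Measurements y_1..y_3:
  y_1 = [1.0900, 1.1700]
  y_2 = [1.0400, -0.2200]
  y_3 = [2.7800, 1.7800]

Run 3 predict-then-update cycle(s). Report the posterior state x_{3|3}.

x_post = [2.0675, -0.3044]

step 1: x^-=[0.6130, -2.2900]  P^-=[1.0413 0.2890; 0.2890 0.9200]  H_jac=[0.8179 0.0000; 0.0000 0.7523]  S=[1.1766 0.2088; 0.2088 0.8007]  K=[0.7085 0.0868; 0.0498 0.8514]  nu=[0.5147, 1.8288]  x^+=[1.1363, -0.7073]  P^+=[0.4190 0.0615; 0.0615 0.3189]
step 2: x^-=[0.9241, -0.7073]  P^-=[0.7246 0.1512; 0.1512 0.5089]  H_jac=[0.6026 0.0000; 0.0000 0.6498]  S=[0.7431 0.0902; 0.0902 0.4949]  K=[0.5762 0.0935; 0.0424 0.6605]  nu=[0.2419, -0.9801]  x^+=[0.9719, -1.3444]  P^+=[0.4638 0.0678; 0.0678 0.2866]
step 3: x^-=[0.5686, -1.3444]  P^-=[0.7703 0.1478; 0.1478 0.4766]  H_jac=[0.8427 0.0000; 0.0000 0.9745]  S=[1.0270 0.1523; 0.1523 0.7326]  K=[0.6221 0.0672; 0.0281 0.6282]  nu=[2.2416, 1.5556]  x^+=[2.0675, -0.3044]  P^+=[0.3568 0.0391; 0.0391 0.1814]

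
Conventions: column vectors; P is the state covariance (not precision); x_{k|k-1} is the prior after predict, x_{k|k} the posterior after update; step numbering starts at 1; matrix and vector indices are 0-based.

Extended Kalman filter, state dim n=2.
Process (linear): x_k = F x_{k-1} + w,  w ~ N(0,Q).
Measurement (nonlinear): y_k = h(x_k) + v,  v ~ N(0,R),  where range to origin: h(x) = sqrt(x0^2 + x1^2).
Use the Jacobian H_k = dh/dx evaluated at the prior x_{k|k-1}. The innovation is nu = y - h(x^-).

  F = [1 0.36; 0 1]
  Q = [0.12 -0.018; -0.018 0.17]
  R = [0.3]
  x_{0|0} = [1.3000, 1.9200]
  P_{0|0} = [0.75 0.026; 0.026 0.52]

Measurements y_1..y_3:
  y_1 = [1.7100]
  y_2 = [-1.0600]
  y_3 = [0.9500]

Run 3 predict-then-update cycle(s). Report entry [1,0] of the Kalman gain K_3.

K[1,0] = 0.1388

step 1: x^-=[1.9912, 1.9200]  P^-=[0.9561 0.1952; 0.1952 0.6900]  H_jac=[0.7199 0.6941]  S=[1.3230]  K=[0.6227; 0.4682]  nu=[-1.0561]  x^+=[1.3336, 1.4255]  P^+=[0.4432 -0.1905; -0.1905 0.3999]
step 2: x^-=[1.8468, 1.4255]  P^-=[0.4779 -0.0645; -0.0645 0.5699]  H_jac=[0.7916 0.6110]  S=[0.7498]  K=[0.4519; 0.3963]  nu=[-3.3930]  x^+=[0.3135, 0.0808]  P^+=[0.3247 -0.1988; -0.1988 0.4522]
step 3: x^-=[0.3426, 0.0808]  P^-=[0.3602 -0.0540; -0.0540 0.6222]  H_jac=[0.9733 0.2295]  S=[0.6498]  K=[0.5204; 0.1388]  nu=[0.5980]  x^+=[0.6538, 0.1638]  P^+=[0.1842 -0.1010; -0.1010 0.6097]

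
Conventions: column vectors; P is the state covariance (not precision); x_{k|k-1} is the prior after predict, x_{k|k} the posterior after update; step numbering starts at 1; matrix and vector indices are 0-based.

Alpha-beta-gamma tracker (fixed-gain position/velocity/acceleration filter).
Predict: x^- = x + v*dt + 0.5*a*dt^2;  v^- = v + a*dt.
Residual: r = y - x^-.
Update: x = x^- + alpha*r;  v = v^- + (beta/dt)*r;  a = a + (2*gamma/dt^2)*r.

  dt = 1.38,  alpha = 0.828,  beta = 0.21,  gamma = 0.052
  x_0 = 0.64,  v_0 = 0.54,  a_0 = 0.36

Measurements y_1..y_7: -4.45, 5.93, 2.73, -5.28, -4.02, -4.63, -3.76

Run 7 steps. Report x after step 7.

step 1: x_pred=1.7280  r=-6.1780  x^+=-3.3874  v^+=0.0967  a^+=0.0226
step 2: x_pred=-3.2324  r=9.1624  x^+=4.3541  v^+=1.5222  a^+=0.5230
step 3: x_pred=6.9526  r=-4.2226  x^+=3.4563  v^+=1.6013  a^+=0.2924
step 4: x_pred=5.9445  r=-11.2245  x^+=-3.3494  v^+=0.2967  a^+=-0.3206
step 5: x_pred=-3.2452  r=-0.7748  x^+=-3.8867  v^+=-0.2636  a^+=-0.3629
step 6: x_pred=-4.5961  r=-0.0339  x^+=-4.6242  v^+=-0.7696  a^+=-0.3648
step 7: x_pred=-6.0335  r=2.2735  x^+=-4.1510  v^+=-0.9270  a^+=-0.2406

x_post = -4.1510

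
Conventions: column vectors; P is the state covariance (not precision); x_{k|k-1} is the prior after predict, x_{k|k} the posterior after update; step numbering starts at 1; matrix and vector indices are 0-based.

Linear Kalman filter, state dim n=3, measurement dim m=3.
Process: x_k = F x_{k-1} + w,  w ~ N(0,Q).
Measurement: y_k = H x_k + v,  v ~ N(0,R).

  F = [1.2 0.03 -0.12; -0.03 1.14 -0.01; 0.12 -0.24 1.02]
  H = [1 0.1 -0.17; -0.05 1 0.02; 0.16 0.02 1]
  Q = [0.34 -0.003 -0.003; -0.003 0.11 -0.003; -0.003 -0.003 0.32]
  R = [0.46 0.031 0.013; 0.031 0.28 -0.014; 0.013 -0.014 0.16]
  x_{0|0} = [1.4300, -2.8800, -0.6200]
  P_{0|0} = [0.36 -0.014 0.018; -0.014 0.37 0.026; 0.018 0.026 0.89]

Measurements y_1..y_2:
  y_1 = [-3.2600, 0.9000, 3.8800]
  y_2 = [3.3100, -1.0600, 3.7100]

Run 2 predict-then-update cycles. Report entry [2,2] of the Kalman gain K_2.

K[2,2] = 0.7368

step 1: x^-=[1.7040, -3.3199, 0.2304]  P^-=[0.8652 -0.0251 -0.0355; -0.0251 0.5916 -0.0869; -0.0355 -0.0869 1.2649]  S=[1.3776 0.0312 -0.1062; 0.0312 0.8734 -0.0731; -0.1062 -0.0731 1.4323]  K=[0.6415 -0.0924 0.1144; 0.0187 0.6745 -0.0194; -0.1213 0.0086 0.8694]  nu=[-4.5928, 4.3005, 3.4434]  x^+=[-1.2458, -0.5717, 3.8179]  P^+=[0.2898 0.0073 -0.0186; 0.0073 0.1904 -0.0173; -0.0186 -0.0173 0.1407]
step 2: x^-=[-1.9703, -0.6525, 3.8820]  P^-=[0.7655 0.0057 -0.0054; 0.0057 0.3576 -0.0761; -0.0054 -0.0761 0.4850]  S=[1.2487 0.0451 0.0413; 0.0451 0.6362 -0.0782; 0.0413 -0.0782 0.6600]  K=[0.6128 -0.0789 0.1298; 0.0249 0.5528 -0.0391; -0.1006 -0.0062 0.7368]  nu=[6.0055, -0.5837, 0.1563]  x^+=[1.7763, -0.8318, 3.3964]  P^+=[0.2777 0.0093 -0.0148; 0.0093 0.1569 -0.0183; -0.0148 -0.0183 0.1194]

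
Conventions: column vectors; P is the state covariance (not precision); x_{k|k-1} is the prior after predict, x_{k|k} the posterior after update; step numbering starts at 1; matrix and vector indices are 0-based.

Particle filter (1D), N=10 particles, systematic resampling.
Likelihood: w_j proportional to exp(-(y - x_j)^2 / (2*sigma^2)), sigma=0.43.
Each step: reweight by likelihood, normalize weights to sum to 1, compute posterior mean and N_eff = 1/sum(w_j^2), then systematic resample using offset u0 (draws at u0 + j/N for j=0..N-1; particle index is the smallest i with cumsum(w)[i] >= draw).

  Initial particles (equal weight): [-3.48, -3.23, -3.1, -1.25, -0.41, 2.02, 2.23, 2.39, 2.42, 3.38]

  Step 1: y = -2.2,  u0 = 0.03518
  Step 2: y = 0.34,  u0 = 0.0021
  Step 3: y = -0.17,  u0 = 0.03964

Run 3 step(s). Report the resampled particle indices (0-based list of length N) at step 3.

resampled_idx = [0, 1, 2, 3, 4, 5, 6, 7, 8, 9]

step 1: w=[0.0445, 0.2119, 0.4177, 0.3253, 0.0006, 0.0000, 0.0000, 0.0000, 0.0000, 0.0000]  mean=-2.5410  Neff=3.0566  idx=[0, 1, 1, 2, 2, 2, 2, 3, 3, 3]
step 2: w=[0.0000, 0.0000, 0.0000, 0.0000, 0.0000, 0.0000, 0.0000, 0.3333, 0.3333, 0.3333]  mean=-1.2500  Neff=3.0000  idx=[7, 7, 7, 7, 8, 8, 8, 9, 9, 9]
step 3: w=[0.1000, 0.1000, 0.1000, 0.1000, 0.1000, 0.1000, 0.1000, 0.1000, 0.1000, 0.1000]  mean=-1.2500  Neff=10.0000  idx=[0, 1, 2, 3, 4, 5, 6, 7, 8, 9]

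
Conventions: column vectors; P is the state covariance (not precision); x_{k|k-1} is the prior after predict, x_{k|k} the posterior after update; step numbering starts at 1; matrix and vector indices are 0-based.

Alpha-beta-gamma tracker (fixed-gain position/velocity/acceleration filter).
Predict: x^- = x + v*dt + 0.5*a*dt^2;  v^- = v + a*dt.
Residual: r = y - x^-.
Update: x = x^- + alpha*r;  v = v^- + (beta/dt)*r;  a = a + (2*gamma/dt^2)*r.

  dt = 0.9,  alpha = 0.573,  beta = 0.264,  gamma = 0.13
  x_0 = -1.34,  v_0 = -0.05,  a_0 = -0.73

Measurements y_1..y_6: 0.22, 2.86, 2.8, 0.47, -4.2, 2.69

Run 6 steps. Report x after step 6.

step 1: x_pred=-1.6806  r=1.9006  x^+=-0.5916  v^+=-0.1495  a^+=-0.1199
step 2: x_pred=-0.7747  r=3.6347  x^+=1.3080  v^+=0.8088  a^+=1.0468
step 3: x_pred=2.4598  r=0.3402  x^+=2.6547  v^+=1.8506  a^+=1.1560
step 4: x_pred=4.7885  r=-4.3185  x^+=2.3140  v^+=1.6243  a^+=-0.2302
step 5: x_pred=3.6826  r=-7.8826  x^+=-0.8341  v^+=-0.8952  a^+=-2.7604
step 6: x_pred=-2.7578  r=5.4478  x^+=0.3638  v^+=-1.7816  a^+=-1.0118

x_post = 0.3638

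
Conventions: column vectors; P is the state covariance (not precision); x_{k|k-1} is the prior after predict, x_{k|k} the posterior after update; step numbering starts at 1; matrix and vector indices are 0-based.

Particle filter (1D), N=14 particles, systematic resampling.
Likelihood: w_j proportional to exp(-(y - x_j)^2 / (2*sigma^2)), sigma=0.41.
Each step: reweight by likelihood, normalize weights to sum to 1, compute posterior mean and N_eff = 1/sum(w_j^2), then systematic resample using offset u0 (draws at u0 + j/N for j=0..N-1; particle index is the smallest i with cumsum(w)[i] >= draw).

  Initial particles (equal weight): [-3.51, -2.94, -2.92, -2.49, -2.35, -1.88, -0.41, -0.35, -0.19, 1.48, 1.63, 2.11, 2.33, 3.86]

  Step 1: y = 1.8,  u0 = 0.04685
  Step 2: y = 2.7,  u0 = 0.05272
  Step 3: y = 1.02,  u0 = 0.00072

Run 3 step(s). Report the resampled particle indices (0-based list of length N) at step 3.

resampled_idx = [0, 0, 0, 0, 0, 0, 0, 0, 0, 1, 3, 4, 5, 7]

step 1: w=[0.0000, 0.0000, 0.0000, 0.0000, 0.0000, 0.0000, 0.0000, 0.0000, 0.0000, 0.2596, 0.3231, 0.2646, 0.1527, 0.0000]  mean=1.8249  Neff=3.7719  idx=[9, 9, 9, 10, 10, 10, 10, 10, 11, 11, 11, 11, 12, 12]
step 2: w=[0.0040, 0.0040, 0.0040, 0.0112, 0.0112, 0.0112, 0.0112, 0.0112, 0.1202, 0.1202, 0.1202, 0.1202, 0.2254, 0.2254]  mean=2.1745  Neff=6.2469  idx=[6, 8, 9, 9, 10, 10, 11, 12, 12, 12, 12, 13, 13, 13]
step 3: w=[0.6030, 0.0532, 0.0532, 0.0532, 0.0532, 0.0532, 0.0532, 0.0111, 0.0111, 0.0111, 0.0111, 0.0111, 0.0111, 0.0111]  mean=1.8376  Neff=2.6210  idx=[0, 0, 0, 0, 0, 0, 0, 0, 0, 1, 3, 4, 5, 7]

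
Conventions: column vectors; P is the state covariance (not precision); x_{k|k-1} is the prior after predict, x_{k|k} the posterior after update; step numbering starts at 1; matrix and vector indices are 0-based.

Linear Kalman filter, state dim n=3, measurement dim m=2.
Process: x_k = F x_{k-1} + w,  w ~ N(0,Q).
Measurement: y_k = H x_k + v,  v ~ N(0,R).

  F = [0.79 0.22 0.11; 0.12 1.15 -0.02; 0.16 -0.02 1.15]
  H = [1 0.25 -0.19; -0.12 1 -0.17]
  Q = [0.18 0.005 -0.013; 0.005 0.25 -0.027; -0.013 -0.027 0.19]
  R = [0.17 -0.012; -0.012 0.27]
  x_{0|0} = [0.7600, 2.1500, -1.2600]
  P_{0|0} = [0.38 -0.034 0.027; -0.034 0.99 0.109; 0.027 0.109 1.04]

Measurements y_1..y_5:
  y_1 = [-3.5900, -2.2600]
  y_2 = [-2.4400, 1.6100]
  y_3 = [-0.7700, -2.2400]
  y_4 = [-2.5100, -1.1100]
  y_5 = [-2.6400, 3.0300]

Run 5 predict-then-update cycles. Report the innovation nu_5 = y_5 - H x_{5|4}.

innov = [-0.1728, 4.7673]

step 1: x^-=[0.9348, 2.5889, -1.3704]  P^-=[0.4758 0.2707 0.2139; 0.2707 1.5506 0.0753; 0.2139 0.0753 1.5807]  S=[0.8467 0.5832; 0.5832 1.7913]  K=[0.6777 -0.1217; 0.2344 0.7640; 0.0057 -0.1242]  nu=[-5.4324, -4.9697]  x^+=[-2.1420, -2.4815, -0.7842]  P^+=[0.1566 0.0174 0.2331; 0.0174 0.2495 0.2585; 0.2331 0.2585 1.5538]
step 2: x^-=[-2.3243, -3.0950, -1.1950]  P^-=[0.3677 0.1268 0.4833; 0.1268 0.5747 0.3111; 0.4833 0.3111 2.3228]  S=[0.5077 0.1421; 0.1421 0.8006]  K=[0.6373 -0.1125; 0.2517 0.5880; 0.3003 -0.2304]  nu=[0.4311, 4.2230]  x^+=[-2.5246, -0.5032, -2.0384]  P^+=[0.1717 0.0491 0.3910; 0.0491 0.2236 0.3643; 0.3910 0.3643 2.2542]
step 3: x^-=[-2.3293, -0.8409, -2.7380]  P^-=[0.4279 0.1622 0.7473; 0.1622 0.5440 0.4629; 0.7473 0.4629 3.3025]  S=[0.5043 0.1190; 0.1190 0.7497]  K=[0.6779 -0.1292; 0.2874 0.5490; 0.5469 -0.3379]  nu=[1.2493, -2.1441]  x^+=[-1.2054, -1.6589, -1.3303]  P^+=[0.2045 0.0773 0.5633; 0.0773 0.2388 0.4985; 0.5633 0.4985 3.1101]
step 4: x^-=[-1.4635, -2.0258, -1.6895]  P^-=[0.5057 0.2096 1.0534; 0.2096 0.5657 0.6494; 1.0534 0.6494 4.4923]  S=[0.5161 0.1111; 0.1111 0.7447]  K=[0.7257 -0.1488; 0.3273 0.5288; 0.7972 -0.4422]  nu=[-0.8610, 0.4530]  x^+=[-2.1558, -2.0681, -2.5762]  P^+=[0.2415 0.1084 0.7547; 0.1084 0.2637 0.6581; 0.7547 0.6581 4.0971]
step 5: x^-=[-2.4414, -2.5855, -3.2662]  P^-=[0.5937 0.2653 1.4008; 0.2653 0.5999 0.8694; 1.4008 0.8694 5.8614]  S=[0.5306 0.1051; 0.1051 0.7458]  K=[0.7757 -0.1684; 0.3701 0.5114; 1.0586 -0.5450]  nu=[-0.1728, 4.7673]  x^+=[-3.3782, -0.2114, -6.0473]  P^+=[0.2807 0.1421 0.9597; 0.1421 0.2924 0.8336; 0.9597 0.8336 5.1666]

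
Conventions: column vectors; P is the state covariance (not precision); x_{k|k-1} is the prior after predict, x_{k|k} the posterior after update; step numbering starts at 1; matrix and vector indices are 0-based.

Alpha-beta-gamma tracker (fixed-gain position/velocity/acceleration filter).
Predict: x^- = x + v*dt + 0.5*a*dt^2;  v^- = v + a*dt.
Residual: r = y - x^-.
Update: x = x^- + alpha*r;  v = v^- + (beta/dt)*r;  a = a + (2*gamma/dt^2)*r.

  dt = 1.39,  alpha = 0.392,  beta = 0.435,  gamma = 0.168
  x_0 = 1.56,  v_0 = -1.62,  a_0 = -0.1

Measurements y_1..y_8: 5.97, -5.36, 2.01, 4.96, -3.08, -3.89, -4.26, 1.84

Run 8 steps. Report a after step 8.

a_post = 0.6611

step 1: x_pred=-0.7884  r=6.7584  x^+=1.8609  v^+=0.3560  a^+=1.0753
step 2: x_pred=3.3946  r=-8.7546  x^+=-0.0372  v^+=-0.8890  a^+=-0.4471
step 3: x_pred=-1.7049  r=3.7149  x^+=-0.2487  v^+=-0.3480  a^+=0.1989
step 4: x_pred=-0.5402  r=5.5002  x^+=1.6159  v^+=1.6498  a^+=1.1554
step 5: x_pred=5.0252  r=-8.1052  x^+=1.8480  v^+=0.7193  a^+=-0.2541
step 6: x_pred=2.6022  r=-6.4922  x^+=0.0573  v^+=-1.6657  a^+=-1.3832
step 7: x_pred=-3.5943  r=-0.6657  x^+=-3.8553  v^+=-3.7967  a^+=-1.4989
step 8: x_pred=-10.5807  r=12.4207  x^+=-5.7118  v^+=-1.9931  a^+=0.6611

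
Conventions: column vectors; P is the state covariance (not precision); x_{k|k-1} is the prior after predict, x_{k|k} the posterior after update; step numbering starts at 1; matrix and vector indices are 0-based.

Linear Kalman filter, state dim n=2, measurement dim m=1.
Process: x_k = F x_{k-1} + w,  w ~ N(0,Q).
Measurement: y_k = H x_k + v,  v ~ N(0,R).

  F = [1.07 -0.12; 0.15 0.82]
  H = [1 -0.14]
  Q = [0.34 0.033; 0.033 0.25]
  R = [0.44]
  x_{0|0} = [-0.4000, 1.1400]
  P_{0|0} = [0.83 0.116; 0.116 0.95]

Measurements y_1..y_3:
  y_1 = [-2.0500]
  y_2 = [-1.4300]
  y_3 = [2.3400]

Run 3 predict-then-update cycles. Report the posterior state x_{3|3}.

step 1: x^-=[-0.5648, 0.8748]  P^-=[1.2742 0.1724; 0.1724 0.9360]  S=[1.6842]  K=[0.7422; 0.0246]  nu=[-1.3627]  x^+=[-1.5762, 0.8413]  P^+=[0.3464 0.1417; 0.1417 0.9350]
step 2: x^-=[-1.7875, 0.4534]  P^-=[0.7137 0.1184; 0.1184 0.9213]  S=[1.1386]  K=[0.6123; -0.0093]  nu=[0.4210]  x^+=[-1.5298, 0.4495]  P^+=[0.2869 0.1249; 0.1249 0.9212]
step 3: x^-=[-1.6908, 0.1391]  P^-=[0.6496 0.0957; 0.0957 0.9066]  S=[1.0806]  K=[0.5888; -0.0289]  nu=[4.0503]  x^+=[0.6939, 0.0222]  P^+=[0.2750 0.1141; 0.1141 0.9057]

x_post = [0.6939, 0.0222]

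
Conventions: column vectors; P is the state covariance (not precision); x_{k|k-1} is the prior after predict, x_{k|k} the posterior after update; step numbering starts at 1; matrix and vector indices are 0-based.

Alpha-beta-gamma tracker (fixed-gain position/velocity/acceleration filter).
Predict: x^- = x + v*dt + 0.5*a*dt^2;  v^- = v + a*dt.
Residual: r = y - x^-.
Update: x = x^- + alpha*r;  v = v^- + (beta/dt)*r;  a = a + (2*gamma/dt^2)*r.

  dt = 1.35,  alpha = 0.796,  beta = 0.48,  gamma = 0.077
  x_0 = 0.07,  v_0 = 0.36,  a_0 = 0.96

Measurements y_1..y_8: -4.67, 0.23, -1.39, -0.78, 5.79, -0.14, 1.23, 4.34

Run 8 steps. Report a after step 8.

step 1: x_pred=1.4308  r=-6.1008  x^+=-3.4254  v^+=-0.5132  a^+=0.4445
step 2: x_pred=-3.7132  r=3.9432  x^+=-0.5744  v^+=1.4889  a^+=0.7777
step 3: x_pred=2.1443  r=-3.5343  x^+=-0.6690  v^+=1.2821  a^+=0.4790
step 4: x_pred=1.4984  r=-2.2784  x^+=-0.3152  v^+=1.1187  a^+=0.2865
step 5: x_pred=1.4562  r=4.3338  x^+=4.9059  v^+=3.0465  a^+=0.6527
step 6: x_pred=9.6134  r=-9.7534  x^+=1.8497  v^+=0.4597  a^+=-0.1714
step 7: x_pred=2.3141  r=-1.0841  x^+=1.4512  v^+=-0.1572  a^+=-0.2630
step 8: x_pred=0.9993  r=3.3407  x^+=3.6585  v^+=0.6755  a^+=0.0192

a_post = 0.0192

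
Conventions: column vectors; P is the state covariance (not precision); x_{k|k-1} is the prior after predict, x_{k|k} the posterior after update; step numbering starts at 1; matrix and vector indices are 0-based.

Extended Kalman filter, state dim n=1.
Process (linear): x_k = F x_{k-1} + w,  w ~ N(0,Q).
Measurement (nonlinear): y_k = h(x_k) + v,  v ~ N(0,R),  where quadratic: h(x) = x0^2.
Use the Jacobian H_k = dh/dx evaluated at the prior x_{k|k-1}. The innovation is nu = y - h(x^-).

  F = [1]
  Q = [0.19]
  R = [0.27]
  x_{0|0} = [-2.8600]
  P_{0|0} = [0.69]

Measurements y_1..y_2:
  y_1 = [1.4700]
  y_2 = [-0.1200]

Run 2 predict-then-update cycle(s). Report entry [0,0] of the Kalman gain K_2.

K[0,0] = -0.2634

step 1: x^-=[-2.8600]  P^-=[0.8800]  H_jac=[-5.7200]  S=[29.0622]  K=[-0.1732]  nu=[-6.7096]  x^+=[-1.6979]  P^+=[0.0082]
step 2: x^-=[-1.6979]  P^-=[0.1982]  H_jac=[-3.3958]  S=[2.5552]  K=[-0.2634]  nu=[-3.0028]  x^+=[-0.9070]  P^+=[0.0209]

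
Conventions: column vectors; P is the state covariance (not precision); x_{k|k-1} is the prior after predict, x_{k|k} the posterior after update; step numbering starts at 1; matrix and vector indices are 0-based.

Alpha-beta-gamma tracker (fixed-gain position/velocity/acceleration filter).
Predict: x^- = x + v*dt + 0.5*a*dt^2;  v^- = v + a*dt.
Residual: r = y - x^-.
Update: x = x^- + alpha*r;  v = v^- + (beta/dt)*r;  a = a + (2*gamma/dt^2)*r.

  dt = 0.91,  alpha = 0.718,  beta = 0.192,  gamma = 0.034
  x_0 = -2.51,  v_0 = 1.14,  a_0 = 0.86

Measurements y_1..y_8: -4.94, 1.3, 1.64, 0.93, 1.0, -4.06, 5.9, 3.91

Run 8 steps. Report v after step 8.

step 1: x_pred=-1.1165  r=-3.8235  x^+=-3.8618  v^+=1.1159  a^+=0.5460
step 2: x_pred=-2.6202  r=3.9202  x^+=0.1945  v^+=2.4399  a^+=0.8679
step 3: x_pred=2.7742  r=-1.1342  x^+=1.9598  v^+=2.9904  a^+=0.7748
step 4: x_pred=5.0019  r=-4.0719  x^+=2.0783  v^+=2.8364  a^+=0.4404
step 5: x_pred=4.8418  r=-3.8418  x^+=2.0834  v^+=2.4266  a^+=0.1250
step 6: x_pred=4.3433  r=-8.4033  x^+=-1.6903  v^+=0.7673  a^+=-0.5651
step 7: x_pred=-1.2260  r=7.1260  x^+=3.8905  v^+=1.7566  a^+=0.0201
step 8: x_pred=5.4973  r=-1.5873  x^+=4.3576  v^+=1.4400  a^+=-0.1103

v_post = 1.4400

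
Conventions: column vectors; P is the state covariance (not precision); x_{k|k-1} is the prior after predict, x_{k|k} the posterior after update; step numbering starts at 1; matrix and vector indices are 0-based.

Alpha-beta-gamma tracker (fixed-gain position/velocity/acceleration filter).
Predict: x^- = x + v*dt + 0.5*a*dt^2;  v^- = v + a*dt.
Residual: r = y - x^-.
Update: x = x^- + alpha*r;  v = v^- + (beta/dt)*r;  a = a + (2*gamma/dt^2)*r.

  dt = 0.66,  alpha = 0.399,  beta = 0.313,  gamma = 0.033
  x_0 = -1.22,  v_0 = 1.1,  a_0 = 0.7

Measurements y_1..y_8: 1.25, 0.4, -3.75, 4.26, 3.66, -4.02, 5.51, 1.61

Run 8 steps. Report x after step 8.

x_post = 2.1432

step 1: x_pred=-0.3415  r=1.5915  x^+=0.2935  v^+=2.3168  a^+=0.9411
step 2: x_pred=2.0275  r=-1.6275  x^+=1.3781  v^+=2.1661  a^+=0.6945
step 3: x_pred=2.9590  r=-6.7090  x^+=0.2821  v^+=-0.5572  a^+=-0.3220
step 4: x_pred=-0.1558  r=4.4158  x^+=1.6061  v^+=1.3244  a^+=0.3471
step 5: x_pred=2.5558  r=1.1042  x^+=2.9964  v^+=2.0771  a^+=0.5144
step 6: x_pred=4.4793  r=-8.4993  x^+=1.0881  v^+=-1.6141  a^+=-0.7734
step 7: x_pred=-0.1457  r=5.6557  x^+=2.1109  v^+=0.5576  a^+=0.0835
step 8: x_pred=2.4971  r=-0.8871  x^+=2.1432  v^+=0.1920  a^+=-0.0509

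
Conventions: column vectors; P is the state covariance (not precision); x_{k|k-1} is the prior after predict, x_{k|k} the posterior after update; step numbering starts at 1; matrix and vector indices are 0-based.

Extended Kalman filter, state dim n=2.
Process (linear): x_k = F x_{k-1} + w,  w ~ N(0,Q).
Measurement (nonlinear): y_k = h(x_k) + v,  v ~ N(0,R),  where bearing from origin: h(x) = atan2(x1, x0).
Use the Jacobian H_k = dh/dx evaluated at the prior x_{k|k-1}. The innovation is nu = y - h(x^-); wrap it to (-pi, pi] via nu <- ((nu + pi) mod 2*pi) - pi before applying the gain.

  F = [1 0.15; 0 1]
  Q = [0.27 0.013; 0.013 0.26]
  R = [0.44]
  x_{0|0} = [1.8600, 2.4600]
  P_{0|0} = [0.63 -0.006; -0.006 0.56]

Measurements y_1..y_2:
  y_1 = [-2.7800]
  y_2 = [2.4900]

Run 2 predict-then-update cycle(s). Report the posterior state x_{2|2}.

x_post = [1.0596, 3.4141]

step 1: x^-=[2.2290, 2.4600]  P^-=[0.9108 0.0910; 0.0910 0.8200]  H_jac=[-0.2232 0.2023]  S=[0.5107]  K=[-0.3621; 0.2850]  nu=[2.6686]  x^+=[1.2628, 3.2205]  P^+=[0.8439 0.1437; 0.1437 0.7785]
step 2: x^-=[1.7459, 3.2205]  P^-=[1.1745 0.2735; 0.2735 1.0385]  H_jac=[-0.2400 0.1301]  S=[0.5081]  K=[-0.4847; 0.1367]  nu=[1.4160]  x^+=[1.0596, 3.4141]  P^+=[1.0551 0.3071; 0.3071 1.0290]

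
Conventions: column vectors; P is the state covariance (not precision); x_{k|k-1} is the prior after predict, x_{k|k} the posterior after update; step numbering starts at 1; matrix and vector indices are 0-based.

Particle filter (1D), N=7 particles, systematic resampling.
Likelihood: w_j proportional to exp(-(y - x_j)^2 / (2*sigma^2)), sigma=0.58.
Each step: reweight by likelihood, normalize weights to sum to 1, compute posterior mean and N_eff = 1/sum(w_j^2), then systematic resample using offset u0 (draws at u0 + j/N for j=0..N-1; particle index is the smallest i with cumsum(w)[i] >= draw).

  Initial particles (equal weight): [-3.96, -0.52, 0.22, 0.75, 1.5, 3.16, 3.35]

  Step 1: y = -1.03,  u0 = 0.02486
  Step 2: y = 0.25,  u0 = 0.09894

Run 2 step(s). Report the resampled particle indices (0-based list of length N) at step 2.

resampled_idx = [0, 2, 3, 4, 5, 6, 6]

step 1: w=[0.0000, 0.8638, 0.1247, 0.0115, 0.0001, 0.0000, 0.0000]  mean=-0.4130  Neff=1.3127  idx=[1, 1, 1, 1, 1, 1, 2]
step 2: w=[0.1189, 0.1189, 0.1189, 0.1189, 0.1189, 0.1189, 0.2866]  mean=-0.3079  Neff=5.9891  idx=[0, 2, 3, 4, 5, 6, 6]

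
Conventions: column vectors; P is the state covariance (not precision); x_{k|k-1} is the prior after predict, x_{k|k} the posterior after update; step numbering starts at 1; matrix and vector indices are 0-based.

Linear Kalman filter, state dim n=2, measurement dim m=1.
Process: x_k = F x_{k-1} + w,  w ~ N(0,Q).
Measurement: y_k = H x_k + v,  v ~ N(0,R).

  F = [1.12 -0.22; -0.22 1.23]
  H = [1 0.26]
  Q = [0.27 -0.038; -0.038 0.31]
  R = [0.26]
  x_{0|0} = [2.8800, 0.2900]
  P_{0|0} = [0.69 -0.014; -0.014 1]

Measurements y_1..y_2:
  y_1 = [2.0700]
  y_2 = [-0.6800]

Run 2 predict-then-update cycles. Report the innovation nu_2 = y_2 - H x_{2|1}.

innov = [-3.1408]

step 1: x^-=[3.1618, -0.2769]  P^-=[1.1908 -0.4986; -0.4986 1.8639]  S=[1.3176]  K=[0.8054; -0.0106]  nu=[-1.0198]  x^+=[2.3404, -0.2661]  P^+=[0.3361 -0.4873; -0.4873 1.8637]
step 2: x^-=[2.6798, -0.8422]  P^-=[1.0220 -1.3201; -1.3201 3.4096]  S=[0.8260]  K=[0.8217; -0.5249]  nu=[-3.1408]  x^+=[0.0989, 0.8064]  P^+=[0.4642 -0.9638; -0.9638 3.1821]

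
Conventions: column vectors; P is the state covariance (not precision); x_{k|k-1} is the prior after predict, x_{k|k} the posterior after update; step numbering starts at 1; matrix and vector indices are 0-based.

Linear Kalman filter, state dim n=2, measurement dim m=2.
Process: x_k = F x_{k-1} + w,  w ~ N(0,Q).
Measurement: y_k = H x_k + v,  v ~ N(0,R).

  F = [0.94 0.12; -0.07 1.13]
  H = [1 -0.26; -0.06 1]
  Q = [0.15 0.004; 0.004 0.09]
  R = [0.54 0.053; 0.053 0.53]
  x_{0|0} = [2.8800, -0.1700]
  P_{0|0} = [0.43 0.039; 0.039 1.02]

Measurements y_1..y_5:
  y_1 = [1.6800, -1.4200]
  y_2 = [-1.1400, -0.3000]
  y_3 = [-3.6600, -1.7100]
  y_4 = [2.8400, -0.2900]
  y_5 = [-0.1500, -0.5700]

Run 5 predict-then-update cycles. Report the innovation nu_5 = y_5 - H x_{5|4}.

innov = [-0.4988, 0.4442]

step 1: x^-=[2.6868, -0.3937]  P^-=[0.5534 0.1551; 0.1551 1.3884]  S=[1.1066 -0.1836; -0.1836 1.9018]  K=[0.4820 0.1107; -0.0668 0.7187]  nu=[-1.1092, -0.8651]  x^+=[2.0564, -0.9414]  P^+=[0.2926 0.1018; 0.1018 0.3835]
step 2: x^-=[1.8201, -1.2077]  P^-=[0.4370 0.1440; 0.1440 0.5650]  S=[0.9404 0.0261; 0.0261 1.0793]  K=[0.4222 0.0989; -0.0174 0.5159]  nu=[-3.2741, 1.0169]  x^+=[0.5383, -0.6260]  P^+=[0.2567 0.0902; 0.0902 0.2779]
step 3: x^-=[0.4309, -0.7451]  P^-=[0.4011 0.1198; 0.1198 0.4319]  S=[0.9080 0.0384; 0.0384 0.9489]  K=[0.4039 0.0846; -0.0106 0.4480]  nu=[-4.2846, -0.9391]  x^+=[-1.3791, -1.1203]  P^+=[0.2436 0.0809; 0.0809 0.2417]
step 4: x^-=[-1.4308, -1.1694]  P^-=[0.3870 0.1060; 0.1060 0.3870]  S=[0.8980 0.0368; 0.0368 0.9057]  K=[0.3972 0.0752; -0.0113 0.4208]  nu=[3.9667, 0.7936]  x^+=[0.2043, -0.8803]  P^+=[0.2380 0.0752; 0.0752 0.2269]
step 5: x^-=[0.0864, -1.0090]  P^-=[0.3805 0.0984; 0.0984 0.3690]  S=[0.8943 0.0341; 0.0341 0.8886]  K=[0.3942 0.0699; -0.0129 0.4091]  nu=[-0.4988, 0.4442]  x^+=[-0.0792, -0.8209]  P^+=[0.2353 0.0720; 0.0720 0.2205]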